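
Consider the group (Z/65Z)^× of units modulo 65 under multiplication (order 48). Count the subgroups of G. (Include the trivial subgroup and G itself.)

30

|G| = 48, so by Lagrange every subgroup order divides 48. Divisors: 1, 2, 3, 4, 6, 8, 12, 16, 24, 48.
Subgroups by order — order 1: 1; order 2: 3; order 3: 1; order 4: 7; order 6: 3; order 8: 3; order 12: 7; order 16: 1; order 24: 3; order 48: 1.
Total: 1 + 3 + 1 + 7 + 3 + 3 + 7 + 1 + 3 + 1 = 30.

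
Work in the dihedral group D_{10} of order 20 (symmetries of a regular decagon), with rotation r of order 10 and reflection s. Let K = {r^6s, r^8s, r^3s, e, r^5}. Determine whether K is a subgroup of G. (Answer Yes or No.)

Closure fails: r^5 · r^6s = rs ∉ K. So K is not a subgroup.

No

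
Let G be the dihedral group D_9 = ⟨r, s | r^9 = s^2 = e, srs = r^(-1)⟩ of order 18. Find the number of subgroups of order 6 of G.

|G| = 18 and 6 | 18, so subgroups of order 6 are possible by Lagrange.
The subgroups of order 6 are: {e, r^3, r^6, r^2s, r^5s, r^8s}; {e, r^3, r^6, s, r^3s, r^6s}; {e, r^3, r^6, rs, r^4s, r^7s}.
So G has 3 subgroups of order 6.

3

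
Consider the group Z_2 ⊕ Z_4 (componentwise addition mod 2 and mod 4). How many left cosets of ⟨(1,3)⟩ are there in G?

|⟨(1,3)⟩| = 4 and |G| = 8.
By Lagrange, [G : H] = |G|/|H| = 8/4 = 2.

2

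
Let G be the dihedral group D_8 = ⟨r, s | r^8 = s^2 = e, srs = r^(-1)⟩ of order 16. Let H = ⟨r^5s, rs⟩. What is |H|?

4

|⟨r^5s⟩| = 2 and |⟨rs⟩| = 2, so |H| is a multiple of lcm(2, 2) = 2 and divides |G| = 16.
Closing under the operation: H = {e, r^4, rs, r^5s}, so |H| = 4.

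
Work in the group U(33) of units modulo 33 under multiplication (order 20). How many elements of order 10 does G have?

12

Enumerating element orders in G gives 12 elements of order 10.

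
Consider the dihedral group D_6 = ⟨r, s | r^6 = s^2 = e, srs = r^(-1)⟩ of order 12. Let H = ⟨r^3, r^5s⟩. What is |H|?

|⟨r^3⟩| = 2 and |⟨r^5s⟩| = 2, so |H| is a multiple of lcm(2, 2) = 2 and divides |G| = 12.
Closing under the operation: H = {e, r^3, r^2s, r^5s}, so |H| = 4.

4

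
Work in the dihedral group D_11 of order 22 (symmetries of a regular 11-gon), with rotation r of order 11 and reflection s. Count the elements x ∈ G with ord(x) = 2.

11

Enumerating element orders in G gives 11 elements of order 2.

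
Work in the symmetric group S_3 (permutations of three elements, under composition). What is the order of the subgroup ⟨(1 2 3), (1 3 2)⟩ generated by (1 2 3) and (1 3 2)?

|⟨(1 2 3)⟩| = 3 and |⟨(1 3 2)⟩| = 3, so |H| is a multiple of lcm(3, 3) = 3 and divides |G| = 6.
Closing under the operation: H = {e, (1 2 3), (1 3 2)}, so |H| = 3.

3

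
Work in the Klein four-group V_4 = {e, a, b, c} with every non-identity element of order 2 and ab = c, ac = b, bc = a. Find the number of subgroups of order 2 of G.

3

|G| = 4 and 2 | 4, so subgroups of order 2 are possible by Lagrange.
The subgroups of order 2 are: {e, a}; {e, b}; {e, c}.
So G has 3 subgroups of order 2.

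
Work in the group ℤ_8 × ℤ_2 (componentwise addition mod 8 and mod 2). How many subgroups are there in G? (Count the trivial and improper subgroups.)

|G| = 16, so by Lagrange every subgroup order divides 16. Divisors: 1, 2, 4, 8, 16.
Subgroups by order — order 1: 1; order 2: 3; order 4: 3; order 8: 3; order 16: 1.
Total: 1 + 3 + 3 + 3 + 1 = 11.

11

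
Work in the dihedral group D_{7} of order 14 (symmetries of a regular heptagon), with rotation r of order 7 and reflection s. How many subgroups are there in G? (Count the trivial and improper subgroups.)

|G| = 14, so by Lagrange every subgroup order divides 14. Divisors: 1, 2, 7, 14.
Subgroups by order — order 1: 1; order 2: 7; order 7: 1; order 14: 1.
Total: 1 + 7 + 1 + 1 = 10.

10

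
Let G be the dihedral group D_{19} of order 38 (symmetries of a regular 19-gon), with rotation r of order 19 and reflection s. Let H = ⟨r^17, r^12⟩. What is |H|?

19

|⟨r^17⟩| = 19 and |⟨r^12⟩| = 19, so |H| is a multiple of lcm(19, 19) = 19 and divides |G| = 38.
Closing under the operation: H = {e, r, r^2, r^3, r^4, r^5, r^6, r^7, r^8, r^9, r^10, r^11, r^12, r^13, r^14, r^15, r^16, r^17, r^18}, so |H| = 19.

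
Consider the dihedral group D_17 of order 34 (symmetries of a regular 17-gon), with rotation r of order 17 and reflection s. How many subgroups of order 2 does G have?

17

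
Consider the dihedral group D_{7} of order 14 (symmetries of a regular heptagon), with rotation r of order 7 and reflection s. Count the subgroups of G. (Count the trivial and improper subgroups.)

10

|G| = 14, so by Lagrange every subgroup order divides 14. Divisors: 1, 2, 7, 14.
Subgroups by order — order 1: 1; order 2: 7; order 7: 1; order 14: 1.
Total: 1 + 7 + 1 + 1 = 10.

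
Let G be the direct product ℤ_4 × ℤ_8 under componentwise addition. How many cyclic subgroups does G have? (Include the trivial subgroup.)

14

Each element a generates a cyclic subgroup ⟨a⟩; distinct elements may generate the same one (a cyclic group of order d has φ(d) generators).
Cyclic subgroups by order — order 1: 1; order 2: 3; order 4: 6; order 8: 4.
Total: 14.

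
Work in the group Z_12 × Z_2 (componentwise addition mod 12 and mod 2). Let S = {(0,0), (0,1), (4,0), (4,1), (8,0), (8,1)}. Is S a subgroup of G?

|S| = 6 divides |G| = 24, consistent with Lagrange.
S contains the identity, every element's inverse is in S, and S is closed under +: it is a subgroup.
In fact S = ⟨(4,1)⟩.

Yes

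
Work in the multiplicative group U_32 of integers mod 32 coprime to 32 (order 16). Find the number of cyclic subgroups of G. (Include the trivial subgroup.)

8

Each element a generates a cyclic subgroup ⟨a⟩; distinct elements may generate the same one (a cyclic group of order d has φ(d) generators).
Cyclic subgroups by order — order 1: 1; order 2: 3; order 4: 2; order 8: 2.
Total: 8.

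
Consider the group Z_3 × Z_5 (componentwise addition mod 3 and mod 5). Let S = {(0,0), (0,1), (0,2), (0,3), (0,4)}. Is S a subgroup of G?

|S| = 5 divides |G| = 15, consistent with Lagrange.
S contains the identity, every element's inverse is in S, and S is closed under +: it is a subgroup.
In fact S = ⟨(0,1)⟩.

Yes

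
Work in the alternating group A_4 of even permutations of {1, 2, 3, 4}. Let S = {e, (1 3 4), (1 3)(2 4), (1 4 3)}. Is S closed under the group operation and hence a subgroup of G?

No

Closure fails: (1 4 3) ∘ (1 3)(2 4) = (2 3 4) ∉ S. So S is not a subgroup.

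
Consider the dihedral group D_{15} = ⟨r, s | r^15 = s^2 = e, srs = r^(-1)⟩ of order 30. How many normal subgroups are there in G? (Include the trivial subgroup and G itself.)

G has 28 subgroups. Checking conjugation-invariance by order — order 1: 1/1 normal; order 2: 0/15 normal; order 3: 1/1 normal; order 5: 1/1 normal; order 6: 0/5 normal; order 10: 0/3 normal; order 15: 1/1 normal; order 30: 1/1 normal.
Total normal subgroups: 5.

5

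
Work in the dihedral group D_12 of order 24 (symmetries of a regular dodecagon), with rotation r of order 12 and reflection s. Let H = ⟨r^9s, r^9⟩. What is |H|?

|⟨r^9s⟩| = 2 and |⟨r^9⟩| = 4, so |H| is a multiple of lcm(2, 4) = 4 and divides |G| = 24.
Closing under the operation: H = {e, r^3, r^6, r^9, s, r^3s, r^6s, r^9s}, so |H| = 8.

8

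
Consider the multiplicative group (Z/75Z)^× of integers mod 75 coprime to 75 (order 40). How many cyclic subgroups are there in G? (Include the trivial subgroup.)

12

Group the elements of G by the cyclic subgroup they generate; each cyclic subgroup of order d accounts for φ(d) elements.
Cyclic subgroups by order — order 1: 1; order 2: 3; order 4: 2; order 5: 1; order 10: 3; order 20: 2.
Total: 12.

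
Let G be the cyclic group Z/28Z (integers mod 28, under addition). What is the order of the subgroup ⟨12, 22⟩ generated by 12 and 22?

|⟨12⟩| = 7 and |⟨22⟩| = 14, so |H| is a multiple of lcm(7, 14) = 14 and divides |G| = 28.
Closing under the operation: H = {0, 2, 4, 6, 8, 10, 12, 14, 16, 18, 20, 22, 24, 26}, so |H| = 14.

14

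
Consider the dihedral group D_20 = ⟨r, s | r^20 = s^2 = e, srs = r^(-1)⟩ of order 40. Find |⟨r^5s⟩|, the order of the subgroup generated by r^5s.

2

Computing powers of r^5s: the smallest k with (r^5s)^k = e is k = 2.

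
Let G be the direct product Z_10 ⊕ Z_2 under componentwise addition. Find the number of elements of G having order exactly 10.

An element (a,b) has order lcm(ord(a), ord(b)); count pairs with lcm equal to 10.
Enumerating gives 12 such elements.

12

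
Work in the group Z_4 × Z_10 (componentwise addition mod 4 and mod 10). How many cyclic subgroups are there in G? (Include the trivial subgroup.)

Group the elements of G by the cyclic subgroup they generate; each cyclic subgroup of order d accounts for φ(d) elements.
Cyclic subgroups by order — order 1: 1; order 2: 3; order 4: 2; order 5: 1; order 10: 3; order 20: 2.
Total: 12.

12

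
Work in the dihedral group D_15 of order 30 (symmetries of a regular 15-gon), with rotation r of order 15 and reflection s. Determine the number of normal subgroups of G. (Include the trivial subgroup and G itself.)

5

G has 28 subgroups. Checking conjugation-invariance by order — order 1: 1/1 normal; order 2: 0/15 normal; order 3: 1/1 normal; order 5: 1/1 normal; order 6: 0/5 normal; order 10: 0/3 normal; order 15: 1/1 normal; order 30: 1/1 normal.
Total normal subgroups: 5.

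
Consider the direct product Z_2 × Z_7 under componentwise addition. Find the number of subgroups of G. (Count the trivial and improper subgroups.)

4

|G| = 14, so by Lagrange every subgroup order divides 14. Divisors: 1, 2, 7, 14.
Subgroups by order — order 1: 1; order 2: 1; order 7: 1; order 14: 1.
Total: 1 + 1 + 1 + 1 = 4.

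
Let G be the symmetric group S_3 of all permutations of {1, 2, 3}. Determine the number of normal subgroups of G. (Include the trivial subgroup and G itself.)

3

G has 6 subgroups. Checking conjugation-invariance by order — order 1: 1/1 normal; order 2: 0/3 normal; order 3: 1/1 normal; order 6: 1/1 normal.
Total normal subgroups: 3.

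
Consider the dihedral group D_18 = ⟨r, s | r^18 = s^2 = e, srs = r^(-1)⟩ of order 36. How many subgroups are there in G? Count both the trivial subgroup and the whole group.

45

|G| = 36, so by Lagrange every subgroup order divides 36. Divisors: 1, 2, 3, 4, 6, 9, 12, 18, 36.
Subgroups by order — order 1: 1; order 2: 19; order 3: 1; order 4: 9; order 6: 7; order 9: 1; order 12: 3; order 18: 3; order 36: 1.
Total: 1 + 19 + 1 + 9 + 7 + 1 + 3 + 3 + 1 = 45.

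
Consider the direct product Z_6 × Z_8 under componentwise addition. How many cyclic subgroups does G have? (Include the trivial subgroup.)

16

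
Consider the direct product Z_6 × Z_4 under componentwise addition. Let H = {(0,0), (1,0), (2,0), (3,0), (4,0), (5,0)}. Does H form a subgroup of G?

|H| = 6 divides |G| = 24, consistent with Lagrange.
H contains the identity, every element's inverse is in H, and H is closed under +: it is a subgroup.
In fact H = ⟨(5,0)⟩.

Yes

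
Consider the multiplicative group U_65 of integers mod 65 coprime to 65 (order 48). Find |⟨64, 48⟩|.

24

|⟨64⟩| = 2 and |⟨48⟩| = 12, so |H| is a multiple of lcm(2, 12) = 12 and divides |G| = 48.
Closing under the operation: H = {1, 3, 4, 9, 12, 14, 16, 17, 22, 23, 27, 29, 36, 38, 42, 43, 48, 49, 51, 53, 56, 61, 62, 64}, so |H| = 24.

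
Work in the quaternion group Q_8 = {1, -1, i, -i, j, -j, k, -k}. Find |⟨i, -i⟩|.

|⟨i⟩| = 4 and |⟨-i⟩| = 4, so |H| is a multiple of lcm(4, 4) = 4 and divides |G| = 8.
Closing under the operation: H = {1, -1, i, -i}, so |H| = 4.

4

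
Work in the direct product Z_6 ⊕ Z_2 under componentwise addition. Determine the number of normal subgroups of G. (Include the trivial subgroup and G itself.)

G is abelian, so every subgroup is normal.
G has 10 subgroups in total, hence 10 normal subgroups.

10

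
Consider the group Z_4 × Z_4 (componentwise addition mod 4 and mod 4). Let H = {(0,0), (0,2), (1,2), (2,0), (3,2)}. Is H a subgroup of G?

|H| = 5 does not divide |G| = 16, so by Lagrange H is not a subgroup.

No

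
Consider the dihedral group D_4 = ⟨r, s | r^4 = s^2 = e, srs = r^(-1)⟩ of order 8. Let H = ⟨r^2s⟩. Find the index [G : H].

|⟨r^2s⟩| = 2 and |G| = 8.
By Lagrange, [G : H] = |G|/|H| = 8/2 = 4.

4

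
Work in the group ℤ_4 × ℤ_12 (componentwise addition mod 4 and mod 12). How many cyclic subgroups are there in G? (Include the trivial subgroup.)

20

Group the elements of G by the cyclic subgroup they generate; each cyclic subgroup of order d accounts for φ(d) elements.
Cyclic subgroups by order — order 1: 1; order 2: 3; order 3: 1; order 4: 6; order 6: 3; order 12: 6.
Total: 20.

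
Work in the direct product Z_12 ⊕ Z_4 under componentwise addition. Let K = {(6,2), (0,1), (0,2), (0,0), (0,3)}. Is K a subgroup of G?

|K| = 5 does not divide |G| = 48, so by Lagrange K is not a subgroup.

No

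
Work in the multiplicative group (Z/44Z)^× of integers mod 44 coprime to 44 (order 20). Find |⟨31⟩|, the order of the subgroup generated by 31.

10

Compute successive powers of 31 mod 44: 31, 37, 3, 5, 23, 9, 15, 25, …; 31^10 ≡ 1 (mod 44).
So |⟨31⟩| = 10.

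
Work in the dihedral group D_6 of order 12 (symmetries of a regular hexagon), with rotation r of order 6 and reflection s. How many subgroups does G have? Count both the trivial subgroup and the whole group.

|G| = 12, so by Lagrange every subgroup order divides 12. Divisors: 1, 2, 3, 4, 6, 12.
Subgroups by order — order 1: 1; order 2: 7; order 3: 1; order 4: 3; order 6: 3; order 12: 1.
Total: 1 + 7 + 1 + 3 + 3 + 1 = 16.

16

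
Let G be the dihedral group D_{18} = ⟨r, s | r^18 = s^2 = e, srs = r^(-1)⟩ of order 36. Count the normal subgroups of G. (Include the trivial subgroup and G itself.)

G has 45 subgroups. Checking conjugation-invariance by order — order 1: 1/1 normal; order 2: 1/19 normal; order 3: 1/1 normal; order 4: 0/9 normal; order 6: 1/7 normal; order 9: 1/1 normal; order 12: 0/3 normal; order 18: 3/3 normal; order 36: 1/1 normal.
Total normal subgroups: 9.

9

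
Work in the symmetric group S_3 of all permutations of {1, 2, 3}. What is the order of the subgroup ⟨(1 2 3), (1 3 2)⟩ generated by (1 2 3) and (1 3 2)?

|⟨(1 2 3)⟩| = 3 and |⟨(1 3 2)⟩| = 3, so |H| is a multiple of lcm(3, 3) = 3 and divides |G| = 6.
Closing under the operation: H = {e, (1 2 3), (1 3 2)}, so |H| = 3.

3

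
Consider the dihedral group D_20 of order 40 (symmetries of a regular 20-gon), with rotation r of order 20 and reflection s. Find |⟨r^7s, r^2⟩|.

20

|⟨r^7s⟩| = 2 and |⟨r^2⟩| = 10, so |H| is a multiple of lcm(2, 10) = 10 and divides |G| = 40.
Closing under the operation: H = {e, r^2, r^4, r^6, r^8, r^10, r^12, r^14, r^16, r^18, rs, r^3s, r^5s, r^7s, r^9s, r^11s, r^13s, r^15s, r^17s, r^19s}, so |H| = 20.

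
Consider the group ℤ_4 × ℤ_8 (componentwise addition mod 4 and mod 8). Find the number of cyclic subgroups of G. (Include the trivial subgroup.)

14

Group the elements of G by the cyclic subgroup they generate; each cyclic subgroup of order d accounts for φ(d) elements.
Cyclic subgroups by order — order 1: 1; order 2: 3; order 4: 6; order 8: 4.
Total: 14.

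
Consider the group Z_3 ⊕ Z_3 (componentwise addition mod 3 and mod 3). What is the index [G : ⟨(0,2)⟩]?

3

|⟨(0,2)⟩| = 3 and |G| = 9.
By Lagrange, [G : H] = |G|/|H| = 9/3 = 3.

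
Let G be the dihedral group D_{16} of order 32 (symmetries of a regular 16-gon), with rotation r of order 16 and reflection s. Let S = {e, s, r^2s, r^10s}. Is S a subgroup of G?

No

Closure fails: s · r^2s = r^14 ∉ S. So S is not a subgroup.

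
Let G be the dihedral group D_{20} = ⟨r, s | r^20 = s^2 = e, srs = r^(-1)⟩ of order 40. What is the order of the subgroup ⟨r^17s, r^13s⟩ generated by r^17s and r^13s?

10

|⟨r^17s⟩| = 2 and |⟨r^13s⟩| = 2, so |H| is a multiple of lcm(2, 2) = 2 and divides |G| = 40.
Closing under the operation: H = {e, r^4, r^8, r^12, r^16, rs, r^5s, r^9s, r^13s, r^17s}, so |H| = 10.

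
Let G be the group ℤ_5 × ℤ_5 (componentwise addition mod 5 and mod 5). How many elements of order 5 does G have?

24

An element (a,b) has order lcm(ord(a), ord(b)); count pairs with lcm equal to 5.
Enumerating gives 24 such elements.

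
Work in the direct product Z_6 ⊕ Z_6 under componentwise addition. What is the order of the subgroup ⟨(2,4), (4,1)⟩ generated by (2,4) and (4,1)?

18

|⟨(2,4)⟩| = 3 and |⟨(4,1)⟩| = 6, so |H| is a multiple of lcm(3, 6) = 6 and divides |G| = 36.
Closing under the operation: H = {(0,0), (0,1), (0,2), (0,3), (0,4), (0,5), (2,0), (2,1), (2,2), (2,3), (2,4), (2,5), (4,0), (4,1), (4,2), (4,3), (4,4), (4,5)}, so |H| = 18.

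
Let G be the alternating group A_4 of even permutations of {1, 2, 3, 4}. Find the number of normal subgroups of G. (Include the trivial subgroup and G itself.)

3

G has 10 subgroups. Checking conjugation-invariance by order — order 1: 1/1 normal; order 2: 0/3 normal; order 3: 0/4 normal; order 4: 1/1 normal; order 12: 1/1 normal.
Total normal subgroups: 3.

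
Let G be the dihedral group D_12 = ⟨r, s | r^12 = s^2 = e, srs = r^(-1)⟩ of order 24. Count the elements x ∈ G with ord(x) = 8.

No element of G has order 8 (even though 8 | 24).

0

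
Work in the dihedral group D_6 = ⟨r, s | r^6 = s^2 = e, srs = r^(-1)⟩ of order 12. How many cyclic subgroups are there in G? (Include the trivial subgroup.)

10

Group the elements of G by the cyclic subgroup they generate; each cyclic subgroup of order d accounts for φ(d) elements.
Cyclic subgroups by order — order 1: 1; order 2: 7; order 3: 1; order 6: 1.
Total: 10.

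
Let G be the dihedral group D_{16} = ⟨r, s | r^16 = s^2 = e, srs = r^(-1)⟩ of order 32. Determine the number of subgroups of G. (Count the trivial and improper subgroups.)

36

|G| = 32, so by Lagrange every subgroup order divides 32. Divisors: 1, 2, 4, 8, 16, 32.
Subgroups by order — order 1: 1; order 2: 17; order 4: 9; order 8: 5; order 16: 3; order 32: 1.
Total: 1 + 17 + 9 + 5 + 3 + 1 = 36.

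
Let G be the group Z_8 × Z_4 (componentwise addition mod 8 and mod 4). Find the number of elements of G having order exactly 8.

16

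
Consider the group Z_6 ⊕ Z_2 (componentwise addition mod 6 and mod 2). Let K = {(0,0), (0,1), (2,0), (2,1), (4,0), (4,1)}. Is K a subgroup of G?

Yes

|K| = 6 divides |G| = 12, consistent with Lagrange.
K contains the identity, every element's inverse is in K, and K is closed under +: it is a subgroup.
In fact K = ⟨(2,1)⟩.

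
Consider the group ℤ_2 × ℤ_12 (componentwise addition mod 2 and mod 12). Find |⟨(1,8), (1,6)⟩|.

12

|⟨(1,8)⟩| = 6 and |⟨(1,6)⟩| = 2, so |H| is a multiple of lcm(6, 2) = 6 and divides |G| = 24.
Closing under the operation: H = {(0,0), (0,2), (0,4), (0,6), (0,8), (0,10), (1,0), (1,2), (1,4), (1,6), (1,8), (1,10)}, so |H| = 12.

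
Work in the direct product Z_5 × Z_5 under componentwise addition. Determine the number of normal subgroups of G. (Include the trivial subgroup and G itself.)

G is abelian, so every subgroup is normal.
G has 8 subgroups in total, hence 8 normal subgroups.

8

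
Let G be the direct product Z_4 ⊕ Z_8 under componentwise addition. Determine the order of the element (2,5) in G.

8

The order of (2,5) in Z_4 × Z_8 is lcm(ord(2) in Z_4, ord(5) in Z_8).
ord(2) = 2 and ord(5) = 8, so |⟨(2,5)⟩| = lcm(2, 8) = 8.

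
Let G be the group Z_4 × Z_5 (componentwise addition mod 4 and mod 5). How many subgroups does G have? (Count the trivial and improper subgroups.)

|G| = 20, so by Lagrange every subgroup order divides 20. Divisors: 1, 2, 4, 5, 10, 20.
Subgroups by order — order 1: 1; order 2: 1; order 4: 1; order 5: 1; order 10: 1; order 20: 1.
Total: 1 + 1 + 1 + 1 + 1 + 1 = 6.

6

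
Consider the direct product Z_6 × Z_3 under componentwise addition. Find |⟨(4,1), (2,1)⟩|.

9

|⟨(4,1)⟩| = 3 and |⟨(2,1)⟩| = 3, so |H| is a multiple of lcm(3, 3) = 3 and divides |G| = 18.
Closing under the operation: H = {(0,0), (0,1), (0,2), (2,0), (2,1), (2,2), (4,0), (4,1), (4,2)}, so |H| = 9.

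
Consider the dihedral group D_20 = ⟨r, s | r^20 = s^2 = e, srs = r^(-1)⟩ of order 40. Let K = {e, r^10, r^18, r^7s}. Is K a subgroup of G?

No

r^18 ∈ K but its inverse r^2 ∉ K, so K is not a subgroup.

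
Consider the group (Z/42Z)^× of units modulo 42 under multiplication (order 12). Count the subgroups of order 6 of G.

3

|G| = 12 and 6 | 12, so subgroups of order 6 are possible by Lagrange.
The subgroups of order 6 are: {1, 11, 23, 25, 29, 37}; {1, 13, 19, 25, 31, 37}; {1, 5, 17, 25, 37, 41}.
So G has 3 subgroups of order 6.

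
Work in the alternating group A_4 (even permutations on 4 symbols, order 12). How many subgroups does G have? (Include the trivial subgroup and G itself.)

10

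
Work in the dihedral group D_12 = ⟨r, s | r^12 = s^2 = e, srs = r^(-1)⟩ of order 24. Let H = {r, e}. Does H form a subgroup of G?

r ∈ H but its inverse r^11 ∉ H, so H is not a subgroup.

No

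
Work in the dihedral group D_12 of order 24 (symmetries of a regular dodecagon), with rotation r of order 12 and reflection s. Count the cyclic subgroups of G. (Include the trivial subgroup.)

A cyclic subgroup of order d is generated by each of its φ(d) elements of order d, so the cyclic subgroups of order d number (#elements of order d)/φ(d).
Cyclic subgroups by order — order 1: 1; order 2: 13; order 3: 1; order 4: 1; order 6: 1; order 12: 1.
Total: 18.

18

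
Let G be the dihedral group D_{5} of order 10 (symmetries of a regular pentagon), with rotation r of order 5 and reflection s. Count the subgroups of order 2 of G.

5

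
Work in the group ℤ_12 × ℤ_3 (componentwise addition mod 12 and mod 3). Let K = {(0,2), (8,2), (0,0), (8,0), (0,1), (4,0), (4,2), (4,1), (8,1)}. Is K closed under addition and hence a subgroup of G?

|K| = 9 divides |G| = 36, consistent with Lagrange.
K contains the identity, every element's inverse is in K, and K is closed under +: it is a subgroup.

Yes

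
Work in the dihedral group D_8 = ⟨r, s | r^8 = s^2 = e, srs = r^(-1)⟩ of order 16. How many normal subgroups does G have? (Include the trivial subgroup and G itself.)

7

G has 19 subgroups. Checking conjugation-invariance by order — order 1: 1/1 normal; order 2: 1/9 normal; order 4: 1/5 normal; order 8: 3/3 normal; order 16: 1/1 normal.
Total normal subgroups: 7.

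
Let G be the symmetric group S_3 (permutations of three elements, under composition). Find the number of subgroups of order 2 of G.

|G| = 6 and 2 | 6, so subgroups of order 2 are possible by Lagrange.
The subgroups of order 2 are: {e, (1 2)}; {e, (1 3)}; {e, (2 3)}.
So G has 3 subgroups of order 2.

3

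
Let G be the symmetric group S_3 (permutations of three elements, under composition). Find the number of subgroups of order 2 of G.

3

|G| = 6 and 2 | 6, so subgroups of order 2 are possible by Lagrange.
The subgroups of order 2 are: {e, (1 2)}; {e, (1 3)}; {e, (2 3)}.
So G has 3 subgroups of order 2.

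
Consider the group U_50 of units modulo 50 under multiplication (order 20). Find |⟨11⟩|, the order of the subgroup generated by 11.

5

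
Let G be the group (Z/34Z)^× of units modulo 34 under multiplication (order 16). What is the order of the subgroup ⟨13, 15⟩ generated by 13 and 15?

|⟨13⟩| = 4 and |⟨15⟩| = 8, so |H| is a multiple of lcm(4, 8) = 8 and divides |G| = 16.
Closing under the operation: H = {1, 9, 13, 15, 19, 21, 25, 33}, so |H| = 8.

8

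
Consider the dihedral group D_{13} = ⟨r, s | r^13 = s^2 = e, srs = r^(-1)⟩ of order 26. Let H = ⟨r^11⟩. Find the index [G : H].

|⟨r^11⟩| = 13 and |G| = 26.
By Lagrange, [G : H] = |G|/|H| = 26/13 = 2.

2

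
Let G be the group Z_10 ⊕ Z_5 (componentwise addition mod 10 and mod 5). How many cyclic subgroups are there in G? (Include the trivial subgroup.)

14

A cyclic subgroup of order d is generated by each of its φ(d) elements of order d, so the cyclic subgroups of order d number (#elements of order d)/φ(d).
Cyclic subgroups by order — order 1: 1; order 2: 1; order 5: 6; order 10: 6.
Total: 14.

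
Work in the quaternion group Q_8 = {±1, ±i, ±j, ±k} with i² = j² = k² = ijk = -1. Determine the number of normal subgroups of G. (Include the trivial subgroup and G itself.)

6

G has 6 subgroups. Checking conjugation-invariance by order — order 1: 1/1 normal; order 2: 1/1 normal; order 4: 3/3 normal; order 8: 1/1 normal.
Total normal subgroups: 6.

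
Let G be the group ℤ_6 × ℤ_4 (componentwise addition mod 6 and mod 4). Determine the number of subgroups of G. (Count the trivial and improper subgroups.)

|G| = 24, so by Lagrange every subgroup order divides 24. Divisors: 1, 2, 3, 4, 6, 8, 12, 24.
Subgroups by order — order 1: 1; order 2: 3; order 3: 1; order 4: 3; order 6: 3; order 8: 1; order 12: 3; order 24: 1.
Total: 1 + 3 + 1 + 3 + 3 + 1 + 3 + 1 = 16.

16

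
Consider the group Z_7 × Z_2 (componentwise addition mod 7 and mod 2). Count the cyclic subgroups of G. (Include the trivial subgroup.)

4

Each element a generates a cyclic subgroup ⟨a⟩; distinct elements may generate the same one (a cyclic group of order d has φ(d) generators).
Cyclic subgroups by order — order 1: 1; order 2: 1; order 7: 1; order 14: 1.
Total: 4.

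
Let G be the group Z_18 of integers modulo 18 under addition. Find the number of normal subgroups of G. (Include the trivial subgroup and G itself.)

G is abelian, so every subgroup is normal.
G has 6 subgroups in total, hence 6 normal subgroups.

6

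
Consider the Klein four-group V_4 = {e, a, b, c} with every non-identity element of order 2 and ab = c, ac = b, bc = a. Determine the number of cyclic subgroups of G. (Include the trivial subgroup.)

Each element a generates a cyclic subgroup ⟨a⟩; distinct elements may generate the same one (a cyclic group of order d has φ(d) generators).
Cyclic subgroups by order — order 1: 1; order 2: 3.
Total: 4.

4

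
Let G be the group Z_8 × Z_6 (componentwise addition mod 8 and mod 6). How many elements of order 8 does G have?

8

An element (a,b) has order lcm(ord(a), ord(b)); count pairs with lcm equal to 8.
Enumerating gives 8 such elements.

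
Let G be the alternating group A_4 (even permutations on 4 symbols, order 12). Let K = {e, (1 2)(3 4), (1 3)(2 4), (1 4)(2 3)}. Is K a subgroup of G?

|K| = 4 divides |G| = 12, consistent with Lagrange.
K contains the identity, every element's inverse is in K, and K is closed under ∘: it is a subgroup.

Yes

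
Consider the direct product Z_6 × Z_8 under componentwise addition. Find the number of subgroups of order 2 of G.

3

|G| = 48 and 2 | 48, so subgroups of order 2 are possible by Lagrange.
The subgroups of order 2 are: {(0,0), (0,4)}; {(0,0), (3,0)}; {(0,0), (3,4)}.
So G has 3 subgroups of order 2.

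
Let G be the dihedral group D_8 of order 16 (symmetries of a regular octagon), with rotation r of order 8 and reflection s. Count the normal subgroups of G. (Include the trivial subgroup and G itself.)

7

G has 19 subgroups. Checking conjugation-invariance by order — order 1: 1/1 normal; order 2: 1/9 normal; order 4: 1/5 normal; order 8: 3/3 normal; order 16: 1/1 normal.
Total normal subgroups: 7.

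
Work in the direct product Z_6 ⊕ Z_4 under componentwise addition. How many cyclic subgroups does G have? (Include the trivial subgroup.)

A cyclic subgroup of order d is generated by each of its φ(d) elements of order d, so the cyclic subgroups of order d number (#elements of order d)/φ(d).
Cyclic subgroups by order — order 1: 1; order 2: 3; order 3: 1; order 4: 2; order 6: 3; order 12: 2.
Total: 12.

12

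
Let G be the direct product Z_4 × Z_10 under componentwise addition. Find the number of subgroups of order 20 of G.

3

|G| = 40 and 20 | 40, so subgroups of order 20 are possible by Lagrange.
The subgroups of order 20 are: {(0,0), (0,1), (0,2), (0,3), (0,4), (0,5), (0,6), (0,7), (0,8), (0,9), (2,0), (2,1), (2,2), (2,3), (2,4), (2,5), (2,6), (2,7), (2,8), (2,9)}; {(0,0), (0,2), (0,4), (0,6), (0,8), (1,0), (1,2), (1,4), (1,6), (1,8), (2,0), (2,2), (2,4), (2,6), (2,8), (3,0), (3,2), (3,4), (3,6), (3,8)}; {(0,0), (0,2), (0,4), (0,6), (0,8), (1,1), (1,3), (1,5), (1,7), (1,9), (2,0), (2,2), (2,4), (2,6), (2,8), (3,1), (3,3), (3,5), (3,7), (3,9)}.
So G has 3 subgroups of order 20.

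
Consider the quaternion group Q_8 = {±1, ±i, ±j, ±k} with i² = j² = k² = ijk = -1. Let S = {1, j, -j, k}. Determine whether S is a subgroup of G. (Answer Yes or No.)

No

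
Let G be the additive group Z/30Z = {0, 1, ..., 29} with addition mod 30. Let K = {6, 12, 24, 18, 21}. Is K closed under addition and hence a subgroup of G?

The identity 0 ∉ K, so K is not a subgroup.

No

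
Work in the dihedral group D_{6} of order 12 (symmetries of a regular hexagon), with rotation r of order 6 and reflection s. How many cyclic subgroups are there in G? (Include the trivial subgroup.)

Each element a generates a cyclic subgroup ⟨a⟩; distinct elements may generate the same one (a cyclic group of order d has φ(d) generators).
Cyclic subgroups by order — order 1: 1; order 2: 7; order 3: 1; order 6: 1.
Total: 10.

10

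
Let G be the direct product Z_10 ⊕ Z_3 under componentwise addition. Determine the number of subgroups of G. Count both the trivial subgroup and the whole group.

8

|G| = 30, so by Lagrange every subgroup order divides 30. Divisors: 1, 2, 3, 5, 6, 10, 15, 30.
Subgroups by order — order 1: 1; order 2: 1; order 3: 1; order 5: 1; order 6: 1; order 10: 1; order 15: 1; order 30: 1.
Total: 1 + 1 + 1 + 1 + 1 + 1 + 1 + 1 = 8.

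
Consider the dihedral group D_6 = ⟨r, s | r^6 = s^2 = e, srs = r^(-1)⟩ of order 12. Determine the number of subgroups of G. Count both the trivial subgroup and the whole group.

|G| = 12, so by Lagrange every subgroup order divides 12. Divisors: 1, 2, 3, 4, 6, 12.
Subgroups by order — order 1: 1; order 2: 7; order 3: 1; order 4: 3; order 6: 3; order 12: 1.
Total: 1 + 7 + 1 + 3 + 3 + 1 = 16.

16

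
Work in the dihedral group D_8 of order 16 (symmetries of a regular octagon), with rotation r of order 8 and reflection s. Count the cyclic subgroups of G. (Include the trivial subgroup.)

12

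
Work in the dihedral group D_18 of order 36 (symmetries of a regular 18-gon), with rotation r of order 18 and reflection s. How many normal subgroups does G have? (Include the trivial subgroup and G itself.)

9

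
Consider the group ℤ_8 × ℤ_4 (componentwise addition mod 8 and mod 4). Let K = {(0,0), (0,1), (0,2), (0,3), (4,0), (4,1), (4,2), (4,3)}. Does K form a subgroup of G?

Yes

|K| = 8 divides |G| = 32, consistent with Lagrange.
K contains the identity, every element's inverse is in K, and K is closed under +: it is a subgroup.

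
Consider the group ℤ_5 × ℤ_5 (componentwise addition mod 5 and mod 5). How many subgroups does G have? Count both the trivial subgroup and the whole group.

|G| = 25, so by Lagrange every subgroup order divides 25. Divisors: 1, 5, 25.
Subgroups by order — order 1: 1; order 5: 6; order 25: 1.
Total: 1 + 6 + 1 = 8.

8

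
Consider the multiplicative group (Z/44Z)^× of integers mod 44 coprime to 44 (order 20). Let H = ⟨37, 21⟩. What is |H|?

10

|⟨37⟩| = 5 and |⟨21⟩| = 2, so |H| is a multiple of lcm(5, 2) = 10 and divides |G| = 20.
Closing under the operation: H = {1, 5, 9, 13, 17, 21, 25, 29, 37, 41}, so |H| = 10.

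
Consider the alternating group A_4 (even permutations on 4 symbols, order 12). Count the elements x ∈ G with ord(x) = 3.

8

The elements of order 3 are: (2 3 4), (2 4 3), (1 2 3), (1 2 4), (1 3 2), (1 3 4), (1 4 2), (1 4 3).
That's 8.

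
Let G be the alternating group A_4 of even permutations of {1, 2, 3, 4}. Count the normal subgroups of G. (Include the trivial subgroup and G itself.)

G has 10 subgroups. Checking conjugation-invariance by order — order 1: 1/1 normal; order 2: 0/3 normal; order 3: 0/4 normal; order 4: 1/1 normal; order 12: 1/1 normal.
Total normal subgroups: 3.

3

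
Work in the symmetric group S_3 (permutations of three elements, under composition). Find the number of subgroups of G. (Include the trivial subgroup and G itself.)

|G| = 6, so by Lagrange every subgroup order divides 6. Divisors: 1, 2, 3, 6.
Subgroups by order — order 1: 1; order 2: 3; order 3: 1; order 6: 1.
Total: 1 + 3 + 1 + 1 = 6.

6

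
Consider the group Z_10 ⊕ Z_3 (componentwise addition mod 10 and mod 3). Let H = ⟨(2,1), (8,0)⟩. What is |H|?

|⟨(2,1)⟩| = 15 and |⟨(8,0)⟩| = 5, so |H| is a multiple of lcm(15, 5) = 15 and divides |G| = 30.
Closing under the operation: H = {(0,0), (0,1), (0,2), (2,0), (2,1), (2,2), (4,0), (4,1), (4,2), (6,0), (6,1), (6,2), (8,0), (8,1), (8,2)}, so |H| = 15.

15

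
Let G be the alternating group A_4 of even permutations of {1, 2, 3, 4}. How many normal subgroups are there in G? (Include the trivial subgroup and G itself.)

3

G has 10 subgroups. Checking conjugation-invariance by order — order 1: 1/1 normal; order 2: 0/3 normal; order 3: 0/4 normal; order 4: 1/1 normal; order 12: 1/1 normal.
Total normal subgroups: 3.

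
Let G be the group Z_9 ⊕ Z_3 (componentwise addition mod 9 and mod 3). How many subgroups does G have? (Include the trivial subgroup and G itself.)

|G| = 27, so by Lagrange every subgroup order divides 27. Divisors: 1, 3, 9, 27.
Subgroups by order — order 1: 1; order 3: 4; order 9: 4; order 27: 1.
Total: 1 + 4 + 4 + 1 = 10.

10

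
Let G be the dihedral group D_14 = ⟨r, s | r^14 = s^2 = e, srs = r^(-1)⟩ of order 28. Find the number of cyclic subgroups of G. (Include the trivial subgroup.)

Group the elements of G by the cyclic subgroup they generate; each cyclic subgroup of order d accounts for φ(d) elements.
Cyclic subgroups by order — order 1: 1; order 2: 15; order 7: 1; order 14: 1.
Total: 18.

18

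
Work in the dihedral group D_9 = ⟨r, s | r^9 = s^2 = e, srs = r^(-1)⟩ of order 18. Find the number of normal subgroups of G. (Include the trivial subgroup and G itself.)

4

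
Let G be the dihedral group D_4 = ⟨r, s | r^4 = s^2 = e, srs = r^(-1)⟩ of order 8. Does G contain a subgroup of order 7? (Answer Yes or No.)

7 does not divide |G| = 8, so by Lagrange no subgroup of order 7 exists.

No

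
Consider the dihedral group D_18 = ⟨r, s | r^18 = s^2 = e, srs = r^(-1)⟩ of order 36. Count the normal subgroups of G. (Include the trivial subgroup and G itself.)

G has 45 subgroups. Checking conjugation-invariance by order — order 1: 1/1 normal; order 2: 1/19 normal; order 3: 1/1 normal; order 4: 0/9 normal; order 6: 1/7 normal; order 9: 1/1 normal; order 12: 0/3 normal; order 18: 3/3 normal; order 36: 1/1 normal.
Total normal subgroups: 9.

9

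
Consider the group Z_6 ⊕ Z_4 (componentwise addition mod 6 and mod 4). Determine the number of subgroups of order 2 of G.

|G| = 24 and 2 | 24, so subgroups of order 2 are possible by Lagrange.
The subgroups of order 2 are: {(0,0), (0,2)}; {(0,0), (3,0)}; {(0,0), (3,2)}.
So G has 3 subgroups of order 2.

3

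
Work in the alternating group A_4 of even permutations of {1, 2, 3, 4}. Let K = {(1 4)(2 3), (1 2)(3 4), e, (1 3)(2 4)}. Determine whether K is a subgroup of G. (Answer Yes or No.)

Yes

|K| = 4 divides |G| = 12, consistent with Lagrange.
K contains the identity, every element's inverse is in K, and K is closed under ∘: it is a subgroup.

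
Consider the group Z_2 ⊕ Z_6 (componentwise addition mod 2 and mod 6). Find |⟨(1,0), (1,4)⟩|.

|⟨(1,0)⟩| = 2 and |⟨(1,4)⟩| = 6, so |H| is a multiple of lcm(2, 6) = 6 and divides |G| = 12.
Closing under the operation: H = {(0,0), (0,2), (0,4), (1,0), (1,2), (1,4)}, so |H| = 6.

6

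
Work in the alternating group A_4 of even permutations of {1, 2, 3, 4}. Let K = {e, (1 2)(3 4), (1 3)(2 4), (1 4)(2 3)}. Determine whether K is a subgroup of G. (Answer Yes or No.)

|K| = 4 divides |G| = 12, consistent with Lagrange.
K contains the identity, every element's inverse is in K, and K is closed under ∘: it is a subgroup.

Yes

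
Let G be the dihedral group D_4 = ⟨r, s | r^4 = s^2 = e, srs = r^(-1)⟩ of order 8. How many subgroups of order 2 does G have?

5

|G| = 8 and 2 | 8, so subgroups of order 2 are possible by Lagrange.
The subgroups of order 2 are: {e, r^2}; {e, r^2s}; {e, r^3s}; {e, rs}; … (5 in all).
So G has 5 subgroups of order 2.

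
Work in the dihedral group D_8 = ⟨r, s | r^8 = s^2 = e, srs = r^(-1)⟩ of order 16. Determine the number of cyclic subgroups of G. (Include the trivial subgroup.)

Each element a generates a cyclic subgroup ⟨a⟩; distinct elements may generate the same one (a cyclic group of order d has φ(d) generators).
Cyclic subgroups by order — order 1: 1; order 2: 9; order 4: 1; order 8: 1.
Total: 12.

12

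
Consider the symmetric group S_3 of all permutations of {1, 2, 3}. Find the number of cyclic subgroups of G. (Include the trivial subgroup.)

5

A cyclic subgroup of order d is generated by each of its φ(d) elements of order d, so the cyclic subgroups of order d number (#elements of order d)/φ(d).
Cyclic subgroups by order — order 1: 1; order 2: 3; order 3: 1.
Total: 5.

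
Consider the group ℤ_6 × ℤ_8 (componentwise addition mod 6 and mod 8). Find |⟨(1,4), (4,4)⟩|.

12

|⟨(1,4)⟩| = 6 and |⟨(4,4)⟩| = 6, so |H| is a multiple of lcm(6, 6) = 6 and divides |G| = 48.
Closing under the operation: H = {(0,0), (0,4), (1,0), (1,4), (2,0), (2,4), (3,0), (3,4), (4,0), (4,4), (5,0), (5,4)}, so |H| = 12.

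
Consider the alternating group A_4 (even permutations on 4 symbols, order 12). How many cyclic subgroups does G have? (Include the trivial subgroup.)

Each element a generates a cyclic subgroup ⟨a⟩; distinct elements may generate the same one (a cyclic group of order d has φ(d) generators).
Cyclic subgroups by order — order 1: 1; order 2: 3; order 3: 4.
Total: 8.

8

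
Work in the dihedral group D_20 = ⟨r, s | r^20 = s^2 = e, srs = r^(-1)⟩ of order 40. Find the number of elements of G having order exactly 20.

8

The elements of order 20 are: r, r^3, r^7, r^9, r^11, r^13, r^17, r^19.
That's 8.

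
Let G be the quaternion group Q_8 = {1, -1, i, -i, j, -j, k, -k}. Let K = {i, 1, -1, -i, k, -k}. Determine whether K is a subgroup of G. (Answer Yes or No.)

|K| = 6 does not divide |G| = 8, so by Lagrange K is not a subgroup.

No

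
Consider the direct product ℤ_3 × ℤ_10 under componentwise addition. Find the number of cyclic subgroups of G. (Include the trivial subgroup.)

8

A cyclic subgroup of order d is generated by each of its φ(d) elements of order d, so the cyclic subgroups of order d number (#elements of order d)/φ(d).
Cyclic subgroups by order — order 1: 1; order 2: 1; order 3: 1; order 5: 1; order 6: 1; order 10: 1; order 15: 1; order 30: 1.
Total: 8.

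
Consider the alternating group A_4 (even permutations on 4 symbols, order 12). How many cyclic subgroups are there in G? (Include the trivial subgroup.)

Each element a generates a cyclic subgroup ⟨a⟩; distinct elements may generate the same one (a cyclic group of order d has φ(d) generators).
Cyclic subgroups by order — order 1: 1; order 2: 3; order 3: 4.
Total: 8.

8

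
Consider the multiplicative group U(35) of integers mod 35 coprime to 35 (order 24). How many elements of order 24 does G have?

No element of G has order 24 (even though 24 | 24).

0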